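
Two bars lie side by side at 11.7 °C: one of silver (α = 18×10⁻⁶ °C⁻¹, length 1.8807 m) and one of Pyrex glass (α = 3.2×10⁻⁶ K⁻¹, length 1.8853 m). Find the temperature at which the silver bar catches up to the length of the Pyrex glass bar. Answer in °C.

T = 177.1 °C

Equal length when α₁L₁ΔT − α₂L₂ΔT = L₂ − L₁ = 4.60×10⁻³ m
α₁L₁ = 3.38526×10⁻⁵, α₂L₂ = 6.03296×10⁻⁶ → Δ(αL) = 2.781964×10⁻⁵ m/K
ΔT = 4.60×10⁻³ / 2.781964×10⁻⁵ = 165.351 K, so T = 11.7 + 165.351 = 177.051 °C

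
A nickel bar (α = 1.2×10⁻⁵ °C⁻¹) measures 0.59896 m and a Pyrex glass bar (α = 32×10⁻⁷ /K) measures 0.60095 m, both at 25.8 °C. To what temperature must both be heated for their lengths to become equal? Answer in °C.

Equal length when α₁L₁ΔT − α₂L₂ΔT = L₂ − L₁ = 1.99×10⁻³ m
α₁L₁ = 7.18752×10⁻⁶, α₂L₂ = 1.92304×10⁻⁶ → Δ(αL) = 5.26448×10⁻⁶ m/K
ΔT = 1.99×10⁻³ / 5.26448×10⁻⁶ = 378.005 K, so T = 25.8 + 378.005 = 403.805 °C

T = 403.8 °C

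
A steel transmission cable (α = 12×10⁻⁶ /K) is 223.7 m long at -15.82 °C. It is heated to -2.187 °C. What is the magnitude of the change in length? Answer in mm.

ΔL = 36.6 mm

|ΔT| = |-2.187 − (-15.82)| = 13.633 K
ΔL = αL₀ΔT = (12×10⁻⁶)(223.7)(13.633) = 3.66×10⁻² m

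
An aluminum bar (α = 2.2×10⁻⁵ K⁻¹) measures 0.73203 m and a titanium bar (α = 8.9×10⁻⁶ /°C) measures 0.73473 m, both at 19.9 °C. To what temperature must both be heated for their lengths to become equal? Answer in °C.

T = 302.2 °C

L₁(1 + α₁ΔT) = L₂(1 + α₂ΔT) ⇒ ΔT = (L₂ − L₁)/(α₁L₁ − α₂L₂)
L₂ − L₁ = 0.73473 − 0.73203 = 2.70×10⁻³ m
α₁L₁ − α₂L₂ = 2.2×10⁻⁵×0.73203 − 8.9×10⁻⁶×0.73473 = 9.565563×10⁻⁶ m/K
ΔT = 2.70×10⁻³ / 9.565563×10⁻⁶ = 282.263 K
T = 19.9 + 282.263 = 302.163 °C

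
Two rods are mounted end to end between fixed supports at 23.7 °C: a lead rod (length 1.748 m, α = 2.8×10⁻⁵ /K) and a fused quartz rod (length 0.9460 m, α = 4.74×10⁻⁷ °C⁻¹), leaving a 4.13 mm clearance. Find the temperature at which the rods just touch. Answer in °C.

T = 107 °C

α₁L₁ = 4.8944×10⁻⁵ m/K, α₂L₂ = 4.48404×10⁻⁷ m/K → total 4.9392404×10⁻⁵ m/K
ΔT = g/(α₁L₁+α₂L₂) = 4.13×10⁻³ / 4.9392404×10⁻⁵ = 83.62 K
T = 23.7 + 83.62 = 107.32 °C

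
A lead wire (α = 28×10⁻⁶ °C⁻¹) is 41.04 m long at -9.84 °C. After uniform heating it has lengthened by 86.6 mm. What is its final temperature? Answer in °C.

T = 65.5 °C

ΔL = αL₀ΔT ⇒ ΔT = ΔL / (αL₀)
ΔT = 86.6×10⁻³ m / (28×10⁻⁶ × 41.04 m) = 75.362 K
T = -9.84 + 75.362 = 65.522 °C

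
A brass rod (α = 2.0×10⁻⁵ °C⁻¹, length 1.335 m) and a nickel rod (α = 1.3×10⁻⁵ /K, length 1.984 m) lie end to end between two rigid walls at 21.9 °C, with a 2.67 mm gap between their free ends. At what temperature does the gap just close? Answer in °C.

α₁L₁ = 2.670×10⁻⁵ m/K, α₂L₂ = 2.5792×10⁻⁵ m/K → total 5.2492×10⁻⁵ m/K
ΔT = g/(α₁L₁+α₂L₂) = 2.67×10⁻³ / 5.2492×10⁻⁵ = 50.865 K
T = 21.9 + 50.865 = 72.765 °C

T = 72.8 °C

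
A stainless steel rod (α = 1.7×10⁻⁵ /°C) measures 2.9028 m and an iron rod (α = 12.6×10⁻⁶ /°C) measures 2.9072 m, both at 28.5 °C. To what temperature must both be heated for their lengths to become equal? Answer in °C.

T = 374.5 °C

Equal length when α₁L₁ΔT − α₂L₂ΔT = L₂ − L₁ = 4.40×10⁻³ m
α₁L₁ = 4.93476×10⁻⁵, α₂L₂ = 3.663072×10⁻⁵ → Δ(αL) = 1.271688×10⁻⁵ m/K
ΔT = 4.40×10⁻³ / 1.271688×10⁻⁵ = 345.997 K, so T = 28.5 + 345.997 = 374.497 °C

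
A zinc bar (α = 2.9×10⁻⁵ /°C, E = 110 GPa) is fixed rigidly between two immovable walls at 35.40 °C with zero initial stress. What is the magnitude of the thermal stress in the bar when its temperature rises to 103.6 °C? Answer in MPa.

Fully constrained: the free strain ε = αΔT is blocked, so σ = Eε = EαΔT.
|ΔT| = 68.20 K
σ = 110×10⁹ × 2.9×10⁻⁵ × 68.20 = 2.18×10⁸ Pa

σ = 218 MPa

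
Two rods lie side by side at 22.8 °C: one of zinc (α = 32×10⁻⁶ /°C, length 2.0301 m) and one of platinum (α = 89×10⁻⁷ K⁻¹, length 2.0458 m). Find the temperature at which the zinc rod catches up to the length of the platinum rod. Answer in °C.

L₁(1 + α₁ΔT) = L₂(1 + α₂ΔT) ⇒ ΔT = (L₂ − L₁)/(α₁L₁ − α₂L₂)
L₂ − L₁ = 2.0458 − 2.0301 = 1.57×10⁻² m
α₁L₁ − α₂L₂ = 32×10⁻⁶×2.0301 − 89×10⁻⁷×2.0458 = 4.675558×10⁻⁵ m/K
ΔT = 1.57×10⁻² / 4.675558×10⁻⁵ = 335.789 K
T = 22.8 + 335.789 = 358.589 °C

T = 358.6 °C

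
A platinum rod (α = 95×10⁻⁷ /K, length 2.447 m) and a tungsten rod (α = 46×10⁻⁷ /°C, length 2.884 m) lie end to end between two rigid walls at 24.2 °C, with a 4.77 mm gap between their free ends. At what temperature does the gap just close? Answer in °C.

α₁L₁ = 2.32465×10⁻⁵ m/K, α₂L₂ = 1.32664×10⁻⁵ m/K → total 3.65129×10⁻⁵ m/K
ΔT = g/(α₁L₁+α₂L₂) = 4.77×10⁻³ / 3.65129×10⁻⁵ = 130.64 K
T = 24.2 + 130.64 = 154.84 °C

T = 155 °C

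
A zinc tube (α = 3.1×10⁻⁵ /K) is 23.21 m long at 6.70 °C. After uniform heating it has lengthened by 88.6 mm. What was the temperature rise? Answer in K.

ΔL = αL₀ΔT ⇒ ΔT = ΔL / (αL₀)
ΔT = 88.6×10⁻³ m / (3.1×10⁻⁵ × 23.21 m) = 123.14 K

ΔT = 123 K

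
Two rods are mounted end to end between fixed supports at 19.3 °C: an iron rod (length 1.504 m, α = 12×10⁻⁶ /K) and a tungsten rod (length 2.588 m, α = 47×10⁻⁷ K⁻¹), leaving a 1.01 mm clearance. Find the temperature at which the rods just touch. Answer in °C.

T = 52.7 °C

α₁L₁ = 1.8048×10⁻⁵ m/K, α₂L₂ = 1.21636×10⁻⁵ m/K → total 3.02116×10⁻⁵ m/K
ΔT = g/(α₁L₁+α₂L₂) = 1.01×10⁻³ / 3.02116×10⁻⁵ = 33.431 K
T = 19.3 + 33.431 = 52.731 °C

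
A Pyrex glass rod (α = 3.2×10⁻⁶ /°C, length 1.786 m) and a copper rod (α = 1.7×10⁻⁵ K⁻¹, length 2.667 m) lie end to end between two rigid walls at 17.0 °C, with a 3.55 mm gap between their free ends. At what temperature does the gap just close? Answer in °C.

T = 86.5 °C

α₁L₁ = 5.7152×10⁻⁶ m/K, α₂L₂ = 4.5339×10⁻⁵ m/K → total 5.10542×10⁻⁵ m/K
ΔT = g/(α₁L₁+α₂L₂) = 3.55×10⁻³ / 5.10542×10⁻⁵ = 69.534 K
T = 17.0 + 69.534 = 86.534 °C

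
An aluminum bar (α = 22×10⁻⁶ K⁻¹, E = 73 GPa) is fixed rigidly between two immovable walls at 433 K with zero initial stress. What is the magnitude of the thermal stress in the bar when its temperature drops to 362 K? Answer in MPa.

σ = 114 MPa

Fully constrained: the free strain ε = αΔT is blocked, so σ = Eε = EαΔT.
|ΔT| = 71 K
σ = 73.0×10⁹ × 22×10⁻⁶ × 71 = 1.14×10⁸ Pa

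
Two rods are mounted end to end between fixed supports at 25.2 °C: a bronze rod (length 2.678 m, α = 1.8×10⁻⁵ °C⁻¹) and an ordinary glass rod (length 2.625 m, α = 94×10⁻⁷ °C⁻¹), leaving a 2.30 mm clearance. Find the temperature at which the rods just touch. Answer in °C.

T = 56.8 °C

α₁L₁ = 4.8204×10⁻⁵ m/K, α₂L₂ = 2.4675×10⁻⁵ m/K → total 7.2879×10⁻⁵ m/K
ΔT = g/(α₁L₁+α₂L₂) = 2.30×10⁻³ / 7.2879×10⁻⁵ = 31.559 K
T = 25.2 + 31.559 = 56.759 °C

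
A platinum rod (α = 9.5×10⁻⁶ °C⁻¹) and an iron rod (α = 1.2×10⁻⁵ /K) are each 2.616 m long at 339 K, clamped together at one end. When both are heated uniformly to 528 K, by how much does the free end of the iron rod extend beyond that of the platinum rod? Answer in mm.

1.24 mm

ΔT = 189 K
platinum: ΔL = 9.5×10⁻⁶ × 2.616 m × 189 = 4.6970×10⁻³ m = 4.6970 mm
iron: ΔL = 1.2×10⁻⁵ × 2.616 m × 189 = 5.9331×10⁻³ m = 5.9331 mm
difference = 5.9331 − 4.6970 = 1.2361 mm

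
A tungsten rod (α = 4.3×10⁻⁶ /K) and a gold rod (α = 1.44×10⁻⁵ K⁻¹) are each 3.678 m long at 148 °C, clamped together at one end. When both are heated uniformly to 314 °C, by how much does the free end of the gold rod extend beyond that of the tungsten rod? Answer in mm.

6.17 mm

ΔT = 166 K
tungsten: ΔL = 4.3×10⁻⁶ × 3.678 m × 166 = 2.6254×10⁻³ m = 2.6254 mm
gold: ΔL = 1.44×10⁻⁵ × 3.678 m × 166 = 8.7919×10⁻³ m = 8.7919 mm
difference = 8.7919 − 2.6254 = 6.1665 mm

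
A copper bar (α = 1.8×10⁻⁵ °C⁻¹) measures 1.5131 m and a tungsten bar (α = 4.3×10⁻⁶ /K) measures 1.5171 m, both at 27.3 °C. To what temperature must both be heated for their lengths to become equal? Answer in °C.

L₁(1 + α₁ΔT) = L₂(1 + α₂ΔT) ⇒ ΔT = (L₂ − L₁)/(α₁L₁ − α₂L₂)
L₂ − L₁ = 1.5171 − 1.5131 = 4.00×10⁻³ m
α₁L₁ − α₂L₂ = 1.8×10⁻⁵×1.5131 − 4.3×10⁻⁶×1.5171 = 2.071227×10⁻⁵ m/K
ΔT = 4.00×10⁻³ / 2.071227×10⁻⁵ = 193.122 K
T = 27.3 + 193.122 = 220.422 °C

T = 220.4 °C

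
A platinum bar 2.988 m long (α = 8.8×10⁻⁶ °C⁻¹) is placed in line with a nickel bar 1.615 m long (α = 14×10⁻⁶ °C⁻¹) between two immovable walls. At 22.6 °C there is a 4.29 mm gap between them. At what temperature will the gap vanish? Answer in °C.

T = 110 °C

α₁L₁ = 2.62944×10⁻⁵ m/K, α₂L₂ = 2.261×10⁻⁵ m/K → total 4.89044×10⁻⁵ m/K
ΔT = g/(α₁L₁+α₂L₂) = 4.29×10⁻³ / 4.89044×10⁻⁵ = 87.72 K
T = 22.6 + 87.72 = 110.32 °C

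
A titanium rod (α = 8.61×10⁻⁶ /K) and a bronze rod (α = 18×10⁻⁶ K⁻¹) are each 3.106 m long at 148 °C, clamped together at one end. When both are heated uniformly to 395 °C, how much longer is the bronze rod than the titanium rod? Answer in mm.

7.20 mm

ΔT = 247 K
titanium: ΔL = 8.61×10⁻⁶ × 3.106 m × 247 = 6.6054×10⁻³ m = 6.6054 mm
bronze: ΔL = 18×10⁻⁶ × 3.106 m × 247 = 1.3809×10⁻² m = 13.809 mm
difference = 13.809 − 6.6054 = 7.2036 mm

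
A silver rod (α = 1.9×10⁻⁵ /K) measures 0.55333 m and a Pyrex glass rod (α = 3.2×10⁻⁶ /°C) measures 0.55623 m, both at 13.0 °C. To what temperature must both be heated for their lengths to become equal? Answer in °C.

Equal length when α₁L₁ΔT − α₂L₂ΔT = L₂ − L₁ = 2.90×10⁻³ m
α₁L₁ = 1.051327×10⁻⁵, α₂L₂ = 1.779936×10⁻⁶ → Δ(αL) = 8.733334×10⁻⁶ m/K
ΔT = 2.90×10⁻³ / 8.733334×10⁻⁶ = 332.061 K, so T = 13.0 + 332.061 = 345.061 °C

T = 345.1 °C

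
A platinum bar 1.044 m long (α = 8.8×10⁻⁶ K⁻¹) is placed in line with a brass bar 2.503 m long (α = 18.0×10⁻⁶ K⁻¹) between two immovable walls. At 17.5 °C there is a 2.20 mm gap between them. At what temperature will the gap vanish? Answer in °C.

Gap closes when ΔL₁ + ΔL₂ = 2.20 mm = 2.20×10⁻³ m
(α₁L₁ + α₂L₂)ΔT = g
α₁L₁ + α₂L₂ = 8.8×10⁻⁶×1.044 + 18.0×10⁻⁶×2.503 = 5.42412×10⁻⁵ m/K
ΔT = 2.20×10⁻³ / 5.42412×10⁻⁵ = 40.560 K
T = 17.5 + 40.560 = 58.060 °C

T = 58.1 °C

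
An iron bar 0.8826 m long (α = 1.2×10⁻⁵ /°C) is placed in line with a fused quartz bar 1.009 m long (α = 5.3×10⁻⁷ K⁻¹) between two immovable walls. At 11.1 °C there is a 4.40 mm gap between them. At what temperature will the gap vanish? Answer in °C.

Gap closes when ΔL₁ + ΔL₂ = 4.40 mm = 4.40×10⁻³ m
(α₁L₁ + α₂L₂)ΔT = g
α₁L₁ + α₂L₂ = 1.2×10⁻⁵×0.8826 + 5.3×10⁻⁷×1.009 = 1.112597×10⁻⁵ m/K
ΔT = 4.40×10⁻³ / 1.112597×10⁻⁵ = 395.47 K
T = 11.1 + 395.47 = 406.57 °C

T = 407 °C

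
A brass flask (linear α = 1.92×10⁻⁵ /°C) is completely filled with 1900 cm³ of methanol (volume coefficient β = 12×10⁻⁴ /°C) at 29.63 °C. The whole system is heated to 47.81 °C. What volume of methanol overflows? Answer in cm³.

39.5 cm³

The flask also expands: β_container ≈ 3α = 5.76×10⁻⁵ /K
Net overflow = V₀(β_liq − 3α_cont)ΔT
β − 3α = 1.20×10⁻³ − 5.76×10⁻⁵ = 1.1424×10⁻³ /K; ΔT = 18.18 K
ΔV = 1900 × 1.1424×10⁻³ × 18.18 = 39.5 cm³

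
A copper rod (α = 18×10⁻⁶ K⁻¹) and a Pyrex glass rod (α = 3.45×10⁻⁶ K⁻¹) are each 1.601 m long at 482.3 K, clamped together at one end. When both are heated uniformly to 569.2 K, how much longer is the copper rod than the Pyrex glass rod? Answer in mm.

2.02 mm

ΔT = 86.9 K
copper: ΔL = 18×10⁻⁶ × 1.601 m × 86.9 = 2.5043×10⁻³ m = 2.5043 mm
Pyrex glass: ΔL = 3.45×10⁻⁶ × 1.601 m × 86.9 = 4.7999×10⁻⁴ m = 0.47999 mm
difference = 2.5043 − 0.47999 = 2.02431 mm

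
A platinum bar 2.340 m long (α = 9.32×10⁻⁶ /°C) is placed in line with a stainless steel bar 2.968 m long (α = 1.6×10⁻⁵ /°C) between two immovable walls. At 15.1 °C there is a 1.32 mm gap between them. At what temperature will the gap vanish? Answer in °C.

T = 34.1 °C

α₁L₁ = 2.18088×10⁻⁵ m/K, α₂L₂ = 4.7488×10⁻⁵ m/K → total 6.92968×10⁻⁵ m/K
ΔT = g/(α₁L₁+α₂L₂) = 1.32×10⁻³ / 6.92968×10⁻⁵ = 19.048 K
T = 15.1 + 19.048 = 34.148 °C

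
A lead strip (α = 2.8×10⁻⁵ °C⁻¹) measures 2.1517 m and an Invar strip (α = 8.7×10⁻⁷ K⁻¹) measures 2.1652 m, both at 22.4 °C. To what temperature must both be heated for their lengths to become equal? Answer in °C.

T = 253.7 °C

L₁(1 + α₁ΔT) = L₂(1 + α₂ΔT) ⇒ ΔT = (L₂ − L₁)/(α₁L₁ − α₂L₂)
L₂ − L₁ = 2.1652 − 2.1517 = 1.35×10⁻² m
α₁L₁ − α₂L₂ = 2.8×10⁻⁵×2.1517 − 8.7×10⁻⁷×2.1652 = 5.8363876×10⁻⁵ m/K
ΔT = 1.35×10⁻² / 5.8363876×10⁻⁵ = 231.307 K
T = 22.4 + 231.307 = 253.707 °C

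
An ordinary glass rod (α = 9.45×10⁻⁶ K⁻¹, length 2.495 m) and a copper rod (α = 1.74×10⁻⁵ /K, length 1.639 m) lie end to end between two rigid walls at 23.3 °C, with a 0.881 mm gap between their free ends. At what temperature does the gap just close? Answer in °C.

α₁L₁ = 2.357775×10⁻⁵ m/K, α₂L₂ = 2.85186×10⁻⁵ m/K → total 5.209635×10⁻⁵ m/K
ΔT = g/(α₁L₁+α₂L₂) = 8.81×10⁻⁴ / 5.209635×10⁻⁵ = 16.911 K
T = 23.3 + 16.911 = 40.211 °C

T = 40.2 °C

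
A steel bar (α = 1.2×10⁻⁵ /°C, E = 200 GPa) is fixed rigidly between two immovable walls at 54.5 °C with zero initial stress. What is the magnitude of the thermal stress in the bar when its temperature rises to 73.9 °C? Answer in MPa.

σ = 46.6 MPa

Fully constrained: the free strain ε = αΔT is blocked, so σ = Eε = EαΔT.
|ΔT| = 19.4 K
σ = 200×10⁹ × 1.2×10⁻⁵ × 19.4 = 4.66×10⁷ Pa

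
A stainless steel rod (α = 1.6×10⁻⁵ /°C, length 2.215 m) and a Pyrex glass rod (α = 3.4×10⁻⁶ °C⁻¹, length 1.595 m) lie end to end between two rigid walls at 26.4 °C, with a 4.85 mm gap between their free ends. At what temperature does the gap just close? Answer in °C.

T = 145 °C

α₁L₁ = 3.544×10⁻⁵ m/K, α₂L₂ = 5.423×10⁻⁶ m/K → total 4.0863×10⁻⁵ m/K
ΔT = g/(α₁L₁+α₂L₂) = 4.85×10⁻³ / 4.0863×10⁻⁵ = 118.69 K
T = 26.4 + 118.69 = 145.09 °C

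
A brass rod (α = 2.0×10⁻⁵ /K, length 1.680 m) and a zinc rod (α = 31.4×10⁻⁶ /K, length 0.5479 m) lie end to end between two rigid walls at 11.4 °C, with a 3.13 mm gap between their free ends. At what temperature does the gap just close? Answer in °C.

T = 73.0 °C

α₁L₁ = 3.360×10⁻⁵ m/K, α₂L₂ = 1.720406×10⁻⁵ m/K → total 5.080406×10⁻⁵ m/K
ΔT = g/(α₁L₁+α₂L₂) = 3.13×10⁻³ / 5.080406×10⁻⁵ = 61.609 K
T = 11.4 + 61.609 = 73.009 °C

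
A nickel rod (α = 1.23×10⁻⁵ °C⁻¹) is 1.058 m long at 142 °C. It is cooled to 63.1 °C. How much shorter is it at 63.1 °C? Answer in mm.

|ΔT| = |63.1 − 142| = 78.9 K
ΔL = αL₀ΔT = (1.23×10⁻⁵)(1.058)(78.9) = 1.03×10⁻³ m

ΔL = 1.03 mm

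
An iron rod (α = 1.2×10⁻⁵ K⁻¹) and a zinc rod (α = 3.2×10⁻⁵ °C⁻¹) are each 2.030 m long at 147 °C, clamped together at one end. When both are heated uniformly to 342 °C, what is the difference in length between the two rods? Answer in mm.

7.92 mm

ΔT = 195 K
iron: ΔL = 1.2×10⁻⁵ × 2.030 m × 195 = 4.7502×10⁻³ m = 4.7502 mm
zinc: ΔL = 3.2×10⁻⁵ × 2.030 m × 195 = 1.2667×10⁻² m = 12.667 mm
difference = 12.667 − 4.7502 = 7.9168 mm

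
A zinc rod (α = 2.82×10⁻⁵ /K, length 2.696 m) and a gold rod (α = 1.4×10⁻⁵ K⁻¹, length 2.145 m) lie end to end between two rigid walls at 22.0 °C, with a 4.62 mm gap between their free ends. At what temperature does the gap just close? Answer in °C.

T = 65.6 °C

Gap closes when ΔL₁ + ΔL₂ = 4.62 mm = 4.62×10⁻³ m
(α₁L₁ + α₂L₂)ΔT = g
α₁L₁ + α₂L₂ = 2.82×10⁻⁵×2.696 + 1.4×10⁻⁵×2.145 = 1.060572×10⁻⁴ m/K
ΔT = 4.62×10⁻³ / 1.060572×10⁻⁴ = 43.561 K
T = 22.0 + 43.561 = 65.561 °C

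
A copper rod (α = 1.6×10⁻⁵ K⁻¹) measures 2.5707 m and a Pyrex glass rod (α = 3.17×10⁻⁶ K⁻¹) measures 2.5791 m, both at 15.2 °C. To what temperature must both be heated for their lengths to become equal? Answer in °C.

L₁(1 + α₁ΔT) = L₂(1 + α₂ΔT) ⇒ ΔT = (L₂ − L₁)/(α₁L₁ − α₂L₂)
L₂ − L₁ = 2.5791 − 2.5707 = 8.40×10⁻³ m
α₁L₁ − α₂L₂ = 1.6×10⁻⁵×2.5707 − 3.17×10⁻⁶×2.5791 = 3.2955453×10⁻⁵ m/K
ΔT = 8.40×10⁻³ / 3.2955453×10⁻⁵ = 254.890 K
T = 15.2 + 254.890 = 270.090 °C

T = 270.1 °C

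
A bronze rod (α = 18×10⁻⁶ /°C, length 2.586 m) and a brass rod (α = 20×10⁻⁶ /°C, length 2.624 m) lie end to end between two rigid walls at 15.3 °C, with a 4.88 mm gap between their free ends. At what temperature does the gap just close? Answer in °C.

T = 64.6 °C

Gap closes when ΔL₁ + ΔL₂ = 4.88 mm = 4.88×10⁻³ m
(α₁L₁ + α₂L₂)ΔT = g
α₁L₁ + α₂L₂ = 18×10⁻⁶×2.586 + 20×10⁻⁶×2.624 = 9.9028×10⁻⁵ m/K
ΔT = 4.88×10⁻³ / 9.9028×10⁻⁵ = 49.279 K
T = 15.3 + 49.279 = 64.579 °C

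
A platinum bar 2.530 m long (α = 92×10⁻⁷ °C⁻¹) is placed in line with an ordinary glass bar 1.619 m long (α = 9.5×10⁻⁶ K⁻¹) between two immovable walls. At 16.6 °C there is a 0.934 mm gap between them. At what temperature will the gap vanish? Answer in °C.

T = 40.8 °C

α₁L₁ = 2.3276×10⁻⁵ m/K, α₂L₂ = 1.53805×10⁻⁵ m/K → total 3.86565×10⁻⁵ m/K
ΔT = g/(α₁L₁+α₂L₂) = 9.34×10⁻⁴ / 3.86565×10⁻⁵ = 24.162 K
T = 16.6 + 24.162 = 40.762 °C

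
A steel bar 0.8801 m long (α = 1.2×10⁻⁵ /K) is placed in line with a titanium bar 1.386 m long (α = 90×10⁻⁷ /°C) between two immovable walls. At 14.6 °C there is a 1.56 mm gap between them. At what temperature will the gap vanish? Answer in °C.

T = 82.3 °C

Gap closes when ΔL₁ + ΔL₂ = 1.56 mm = 1.56×10⁻³ m
(α₁L₁ + α₂L₂)ΔT = g
α₁L₁ + α₂L₂ = 1.2×10⁻⁵×0.8801 + 90×10⁻⁷×1.386 = 2.30352×10⁻⁵ m/K
ΔT = 1.56×10⁻³ / 2.30352×10⁻⁵ = 67.722 K
T = 14.6 + 67.722 = 82.322 °C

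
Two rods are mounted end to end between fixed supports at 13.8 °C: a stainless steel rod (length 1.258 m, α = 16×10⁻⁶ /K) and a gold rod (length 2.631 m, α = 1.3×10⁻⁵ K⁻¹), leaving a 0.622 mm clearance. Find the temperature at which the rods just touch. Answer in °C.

Gap closes when ΔL₁ + ΔL₂ = 0.622 mm = 6.22×10⁻⁴ m
(α₁L₁ + α₂L₂)ΔT = g
α₁L₁ + α₂L₂ = 16×10⁻⁶×1.258 + 1.3×10⁻⁵×2.631 = 5.4331×10⁻⁵ m/K
ΔT = 6.22×10⁻⁴ / 5.4331×10⁻⁵ = 11.448 K
T = 13.8 + 11.448 = 25.248 °C

T = 25.2 °C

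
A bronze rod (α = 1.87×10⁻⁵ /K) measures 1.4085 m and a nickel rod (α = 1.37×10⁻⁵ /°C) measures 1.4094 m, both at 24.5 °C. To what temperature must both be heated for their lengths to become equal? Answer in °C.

L₁(1 + α₁ΔT) = L₂(1 + α₂ΔT) ⇒ ΔT = (L₂ − L₁)/(α₁L₁ − α₂L₂)
L₂ − L₁ = 1.4094 − 1.4085 = 9.00×10⁻⁴ m
α₁L₁ − α₂L₂ = 1.87×10⁻⁵×1.4085 − 1.37×10⁻⁵×1.4094 = 7.03017×10⁻⁶ m/K
ΔT = 9.00×10⁻⁴ / 7.03017×10⁻⁶ = 128.020 K
T = 24.5 + 128.020 = 152.520 °C

T = 152.5 °C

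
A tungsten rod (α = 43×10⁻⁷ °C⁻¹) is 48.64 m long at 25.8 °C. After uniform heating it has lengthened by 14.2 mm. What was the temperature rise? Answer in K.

ΔL = αL₀ΔT ⇒ ΔT = ΔL / (αL₀)
ΔT = 14.2×10⁻³ m / (43×10⁻⁷ × 48.64 m) = 67.893 K

ΔT = 67.9 K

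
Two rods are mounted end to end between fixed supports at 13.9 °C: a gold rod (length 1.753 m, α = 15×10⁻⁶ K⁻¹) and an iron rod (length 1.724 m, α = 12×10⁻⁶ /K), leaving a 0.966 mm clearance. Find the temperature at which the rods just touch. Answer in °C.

T = 34.5 °C

α₁L₁ = 2.6295×10⁻⁵ m/K, α₂L₂ = 2.0688×10⁻⁵ m/K → total 4.6983×10⁻⁵ m/K
ΔT = g/(α₁L₁+α₂L₂) = 9.66×10⁻⁴ / 4.6983×10⁻⁵ = 20.561 K
T = 13.9 + 20.561 = 34.461 °C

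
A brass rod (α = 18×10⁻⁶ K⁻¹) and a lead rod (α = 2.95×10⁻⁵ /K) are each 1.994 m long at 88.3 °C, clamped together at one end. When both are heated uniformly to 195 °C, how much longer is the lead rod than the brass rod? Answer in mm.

ΔT = 106.7 K
brass: ΔL = 18×10⁻⁶ × 1.994 m × 106.7 = 3.8297×10⁻³ m = 3.8297 mm
lead: ΔL = 2.95×10⁻⁵ × 1.994 m × 106.7 = 6.2764×10⁻³ m = 6.2764 mm
difference = 6.2764 − 3.8297 = 2.4467 mm

2.45 mm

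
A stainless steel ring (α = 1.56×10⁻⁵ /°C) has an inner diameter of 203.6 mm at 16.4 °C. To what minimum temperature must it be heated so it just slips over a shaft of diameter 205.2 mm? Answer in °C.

Required Δd = 205.2 − 203.6 = 1.6 mm
Δd = αd₀ΔT ⇒ ΔT = Δd/(αd₀) = 1.6 / (1.56×10⁻⁵ × 203.6) = 503.75 K
T_min = 16.4 + 503.75 = 520.15 °C

T = 520 °C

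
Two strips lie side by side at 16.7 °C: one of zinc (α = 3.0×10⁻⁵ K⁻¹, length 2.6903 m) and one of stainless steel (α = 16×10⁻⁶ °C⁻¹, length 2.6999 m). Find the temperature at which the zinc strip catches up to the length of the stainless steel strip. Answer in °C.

T = 272.6 °C

L₁(1 + α₁ΔT) = L₂(1 + α₂ΔT) ⇒ ΔT = (L₂ − L₁)/(α₁L₁ − α₂L₂)
L₂ − L₁ = 2.6999 − 2.6903 = 9.60×10⁻³ m
α₁L₁ − α₂L₂ = 3.0×10⁻⁵×2.6903 − 16×10⁻⁶×2.6999 = 3.75106×10⁻⁵ m/K
ΔT = 9.60×10⁻³ / 3.75106×10⁻⁵ = 255.928 K
T = 16.7 + 255.928 = 272.628 °C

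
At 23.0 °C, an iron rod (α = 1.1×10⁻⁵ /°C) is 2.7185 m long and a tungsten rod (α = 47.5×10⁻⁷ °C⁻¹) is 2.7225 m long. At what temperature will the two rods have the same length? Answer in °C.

Equal length when α₁L₁ΔT − α₂L₂ΔT = L₂ − L₁ = 4.00×10⁻³ m
α₁L₁ = 2.99035×10⁻⁵, α₂L₂ = 1.2931875×10⁻⁵ → Δ(αL) = 1.6971625×10⁻⁵ m/K
ΔT = 4.00×10⁻³ / 1.6971625×10⁻⁵ = 235.688 K, so T = 23.0 + 235.688 = 258.688 °C

T = 258.7 °C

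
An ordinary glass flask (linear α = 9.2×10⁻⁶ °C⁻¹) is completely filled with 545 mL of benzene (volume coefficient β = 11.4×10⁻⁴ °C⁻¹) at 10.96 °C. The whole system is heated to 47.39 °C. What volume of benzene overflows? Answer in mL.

The flask also expands: β_container ≈ 3α = 2.76×10⁻⁵ /K
Net overflow = V₀(β_liq − 3α_cont)ΔT
β − 3α = 1.14×10⁻³ − 2.76×10⁻⁵ = 1.1124×10⁻³ /K; ΔT = 36.43 K
ΔV = 545 × 1.1124×10⁻³ × 36.43 = 22.1 mL

22.1 mL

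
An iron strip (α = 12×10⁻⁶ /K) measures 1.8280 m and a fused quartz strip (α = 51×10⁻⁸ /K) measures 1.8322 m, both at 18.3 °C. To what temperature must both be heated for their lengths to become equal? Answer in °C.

L₁(1 + α₁ΔT) = L₂(1 + α₂ΔT) ⇒ ΔT = (L₂ − L₁)/(α₁L₁ − α₂L₂)
L₂ − L₁ = 1.8322 − 1.8280 = 4.20×10⁻³ m
α₁L₁ − α₂L₂ = 12×10⁻⁶×1.8280 − 51×10⁻⁸×1.8322 = 2.1001578×10⁻⁵ m/K
ΔT = 4.20×10⁻³ / 2.1001578×10⁻⁵ = 199.985 K
T = 18.3 + 199.985 = 218.285 °C

T = 218.3 °C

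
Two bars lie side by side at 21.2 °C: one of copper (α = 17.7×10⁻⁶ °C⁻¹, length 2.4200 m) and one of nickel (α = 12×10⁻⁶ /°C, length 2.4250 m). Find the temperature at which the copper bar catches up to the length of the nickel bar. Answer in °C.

T = 385.3 °C

Equal length when α₁L₁ΔT − α₂L₂ΔT = L₂ − L₁ = 5.00×10⁻³ m
α₁L₁ = 4.2834×10⁻⁵, α₂L₂ = 2.910×10⁻⁵ → Δ(αL) = 1.3734×10⁻⁵ m/K
ΔT = 5.00×10⁻³ / 1.3734×10⁻⁵ = 364.060 K, so T = 21.2 + 364.060 = 385.260 °C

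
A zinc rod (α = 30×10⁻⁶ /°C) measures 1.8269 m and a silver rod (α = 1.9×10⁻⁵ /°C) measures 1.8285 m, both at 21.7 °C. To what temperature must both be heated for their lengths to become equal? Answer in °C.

Equal length when α₁L₁ΔT − α₂L₂ΔT = L₂ − L₁ = 1.60×10⁻³ m
α₁L₁ = 5.4807×10⁻⁵, α₂L₂ = 3.47415×10⁻⁵ → Δ(αL) = 2.00655×10⁻⁵ m/K
ΔT = 1.60×10⁻³ / 2.00655×10⁻⁵ = 79.739 K, so T = 21.7 + 79.739 = 101.439 °C

T = 101.4 °C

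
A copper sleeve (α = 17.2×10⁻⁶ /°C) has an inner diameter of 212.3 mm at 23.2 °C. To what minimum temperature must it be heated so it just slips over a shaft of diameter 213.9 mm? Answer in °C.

Required Δd = 213.9 − 212.3 = 1.6 mm
Δd = αd₀ΔT ⇒ ΔT = Δd/(αd₀) = 1.6 / (17.2×10⁻⁶ × 212.3) = 438.17 K
T_min = 23.2 + 438.17 = 461.37 °C

T = 461 °C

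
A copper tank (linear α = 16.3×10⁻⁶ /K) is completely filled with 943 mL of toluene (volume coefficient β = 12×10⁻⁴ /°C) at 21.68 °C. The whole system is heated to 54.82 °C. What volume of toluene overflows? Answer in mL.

36.0 mL

The tank also expands: β_container ≈ 3α = 4.89×10⁻⁵ /K
Net overflow = V₀(β_liq − 3α_cont)ΔT
β − 3α = 1.20×10⁻³ − 4.89×10⁻⁵ = 1.1511×10⁻³ /K; ΔT = 33.14 K
ΔV = 943 × 1.1511×10⁻³ × 33.14 = 36.0 mL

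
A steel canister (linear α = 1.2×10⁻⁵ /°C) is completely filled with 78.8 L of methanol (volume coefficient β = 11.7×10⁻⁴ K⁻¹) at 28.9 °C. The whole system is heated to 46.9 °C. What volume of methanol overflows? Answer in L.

The canister also expands: β_container ≈ 3α = 3.6×10⁻⁵ /K
Net overflow = V₀(β_liq − 3α_cont)ΔT
β − 3α = 1.17×10⁻³ − 3.6×10⁻⁵ = 1.134×10⁻³ /K; ΔT = 18.0 K
ΔV = 78.8 × 1.134×10⁻³ × 18.0 = 1.61 L

1.61 L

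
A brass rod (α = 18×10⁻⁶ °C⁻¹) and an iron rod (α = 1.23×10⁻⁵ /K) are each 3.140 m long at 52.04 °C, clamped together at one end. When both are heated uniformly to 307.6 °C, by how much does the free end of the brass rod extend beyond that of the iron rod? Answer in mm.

ΔT = 255.56 K
brass: ΔL = 18×10⁻⁶ × 3.140 m × 255.56 = 1.4444×10⁻² m = 14.444 mm
iron: ΔL = 1.23×10⁻⁵ × 3.140 m × 255.56 = 9.8702×10⁻³ m = 9.8702 mm
difference = 14.444 − 9.8702 = 4.5738 mm

4.57 mm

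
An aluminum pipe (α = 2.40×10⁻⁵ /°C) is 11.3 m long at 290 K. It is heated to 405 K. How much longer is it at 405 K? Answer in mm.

ΔL = 31.2 mm

|ΔT| = |405 − 290| = 115 K
ΔL = αL₀ΔT = (2.40×10⁻⁵)(11.3)(115) = 3.12×10⁻² m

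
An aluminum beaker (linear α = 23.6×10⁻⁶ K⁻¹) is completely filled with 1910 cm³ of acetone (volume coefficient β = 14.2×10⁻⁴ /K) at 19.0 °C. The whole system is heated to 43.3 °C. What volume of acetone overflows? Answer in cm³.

The beaker also expands: β_container ≈ 3α = 7.08×10⁻⁵ /K
Net overflow = V₀(β_liq − 3α_cont)ΔT
β − 3α = 1.42×10⁻³ − 7.08×10⁻⁵ = 1.3492×10⁻³ /K; ΔT = 24.3 K
ΔV = 1910 × 1.3492×10⁻³ × 24.3 = 62.6 cm³

62.6 cm³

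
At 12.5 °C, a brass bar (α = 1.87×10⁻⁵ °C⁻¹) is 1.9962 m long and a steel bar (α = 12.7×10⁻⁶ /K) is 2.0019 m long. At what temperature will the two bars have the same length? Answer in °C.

T = 491.3 °C

L₁(1 + α₁ΔT) = L₂(1 + α₂ΔT) ⇒ ΔT = (L₂ − L₁)/(α₁L₁ − α₂L₂)
L₂ − L₁ = 2.0019 − 1.9962 = 5.70×10⁻³ m
α₁L₁ − α₂L₂ = 1.87×10⁻⁵×1.9962 − 12.7×10⁻⁶×2.0019 = 1.190481×10⁻⁵ m/K
ΔT = 5.70×10⁻³ / 1.190481×10⁻⁵ = 478.798 K
T = 12.5 + 478.798 = 491.298 °C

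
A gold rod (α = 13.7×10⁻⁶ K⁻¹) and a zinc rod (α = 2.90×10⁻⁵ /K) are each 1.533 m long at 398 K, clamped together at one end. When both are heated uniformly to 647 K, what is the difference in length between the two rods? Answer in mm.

5.84 mm

ΔT = 249 K
gold: ΔL = 13.7×10⁻⁶ × 1.533 m × 249 = 5.2295×10⁻³ m = 5.2295 mm
zinc: ΔL = 2.90×10⁻⁵ × 1.533 m × 249 = 1.1070×10⁻² m = 11.070 mm
difference = 11.070 − 5.2295 = 5.8405 mm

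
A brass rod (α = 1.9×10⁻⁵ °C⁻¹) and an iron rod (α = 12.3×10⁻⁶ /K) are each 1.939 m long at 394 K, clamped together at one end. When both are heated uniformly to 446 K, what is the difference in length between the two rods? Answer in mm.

0.676 mm

ΔT = 52 K
brass: ΔL = 1.9×10⁻⁵ × 1.939 m × 52 = 1.9157×10⁻³ m = 1.9157 mm
iron: ΔL = 12.3×10⁻⁶ × 1.939 m × 52 = 1.2402×10⁻³ m = 1.2402 mm
difference = 1.9157 − 1.2402 = 0.6755 mm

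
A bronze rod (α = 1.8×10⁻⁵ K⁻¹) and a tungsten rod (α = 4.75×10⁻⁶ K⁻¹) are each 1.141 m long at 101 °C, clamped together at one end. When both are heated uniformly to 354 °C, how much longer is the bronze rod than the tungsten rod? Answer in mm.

ΔT = 253 K
bronze: ΔL = 1.8×10⁻⁵ × 1.141 m × 253 = 5.1961×10⁻³ m = 5.1961 mm
tungsten: ΔL = 4.75×10⁻⁶ × 1.141 m × 253 = 1.3712×10⁻³ m = 1.3712 mm
difference = 5.1961 − 1.3712 = 3.8249 mm

3.82 mm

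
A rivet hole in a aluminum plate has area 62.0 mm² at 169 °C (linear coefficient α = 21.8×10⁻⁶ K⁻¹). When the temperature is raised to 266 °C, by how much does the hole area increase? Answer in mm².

ΔA = 0.262 mm²

Area coefficient ≈ 2α; |ΔT| = 97 K
ΔA = 2αA₀ΔT = 2(21.8×10⁻⁶)(62.0)(97) = 0.262 mm²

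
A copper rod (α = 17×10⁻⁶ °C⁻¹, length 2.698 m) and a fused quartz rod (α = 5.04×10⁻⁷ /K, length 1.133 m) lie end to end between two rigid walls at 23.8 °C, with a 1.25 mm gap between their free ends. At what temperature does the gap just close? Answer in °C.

Gap closes when ΔL₁ + ΔL₂ = 1.25 mm = 1.25×10⁻³ m
(α₁L₁ + α₂L₂)ΔT = g
α₁L₁ + α₂L₂ = 17×10⁻⁶×2.698 + 5.04×10⁻⁷×1.133 = 4.6437032×10⁻⁵ m/K
ΔT = 1.25×10⁻³ / 4.6437032×10⁻⁵ = 26.918 K
T = 23.8 + 26.918 = 50.718 °C

T = 50.7 °C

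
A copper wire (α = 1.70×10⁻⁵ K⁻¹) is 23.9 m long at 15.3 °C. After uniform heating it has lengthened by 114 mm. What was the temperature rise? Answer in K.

ΔT = 281 K

ΔL = αL₀ΔT ⇒ ΔT = ΔL / (αL₀)
ΔT = 114×10⁻³ m / (1.70×10⁻⁵ × 23.9 m) = 280.58 K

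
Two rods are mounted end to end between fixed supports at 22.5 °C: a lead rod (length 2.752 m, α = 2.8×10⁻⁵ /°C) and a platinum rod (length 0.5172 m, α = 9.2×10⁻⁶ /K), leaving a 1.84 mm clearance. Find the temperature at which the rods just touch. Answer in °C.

T = 45.0 °C

α₁L₁ = 7.7056×10⁻⁵ m/K, α₂L₂ = 4.75824×10⁻⁶ m/K → total 8.181424×10⁻⁵ m/K
ΔT = g/(α₁L₁+α₂L₂) = 1.84×10⁻³ / 8.181424×10⁻⁵ = 22.490 K
T = 22.5 + 22.490 = 44.990 °C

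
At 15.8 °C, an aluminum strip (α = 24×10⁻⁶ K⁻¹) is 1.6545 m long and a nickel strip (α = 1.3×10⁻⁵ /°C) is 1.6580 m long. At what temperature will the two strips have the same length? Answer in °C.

L₁(1 + α₁ΔT) = L₂(1 + α₂ΔT) ⇒ ΔT = (L₂ − L₁)/(α₁L₁ − α₂L₂)
L₂ − L₁ = 1.6580 − 1.6545 = 3.50×10⁻³ m
α₁L₁ − α₂L₂ = 24×10⁻⁶×1.6545 − 1.3×10⁻⁵×1.6580 = 1.8154×10⁻⁵ m/K
ΔT = 3.50×10⁻³ / 1.8154×10⁻⁵ = 192.795 K
T = 15.8 + 192.795 = 208.595 °C

T = 208.6 °C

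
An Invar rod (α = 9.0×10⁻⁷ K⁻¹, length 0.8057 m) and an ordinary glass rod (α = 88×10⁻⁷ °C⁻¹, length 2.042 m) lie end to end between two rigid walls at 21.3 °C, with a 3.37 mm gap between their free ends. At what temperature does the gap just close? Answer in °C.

T = 202 °C

α₁L₁ = 7.2513×10⁻⁷ m/K, α₂L₂ = 1.79696×10⁻⁵ m/K → total 1.869473×10⁻⁵ m/K
ΔT = g/(α₁L₁+α₂L₂) = 3.37×10⁻³ / 1.869473×10⁻⁵ = 180.26 K
T = 21.3 + 180.26 = 201.56 °C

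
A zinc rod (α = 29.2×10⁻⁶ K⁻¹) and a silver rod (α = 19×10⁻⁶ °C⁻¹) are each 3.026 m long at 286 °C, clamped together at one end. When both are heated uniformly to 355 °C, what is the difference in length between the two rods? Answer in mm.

2.13 mm

ΔT = 69 K
zinc: ΔL = 29.2×10⁻⁶ × 3.026 m × 69 = 6.0968×10⁻³ m = 6.0968 mm
silver: ΔL = 19×10⁻⁶ × 3.026 m × 69 = 3.9671×10⁻³ m = 3.9671 mm
difference = 6.0968 − 3.9671 = 2.1297 mm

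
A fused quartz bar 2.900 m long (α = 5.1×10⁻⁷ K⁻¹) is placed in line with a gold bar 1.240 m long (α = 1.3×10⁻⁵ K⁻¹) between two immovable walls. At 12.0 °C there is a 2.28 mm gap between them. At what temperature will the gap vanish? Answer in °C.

α₁L₁ = 1.479×10⁻⁶ m/K, α₂L₂ = 1.612×10⁻⁵ m/K → total 1.7599×10⁻⁵ m/K
ΔT = g/(α₁L₁+α₂L₂) = 2.28×10⁻³ / 1.7599×10⁻⁵ = 129.55 K
T = 12.0 + 129.55 = 141.55 °C

T = 142 °C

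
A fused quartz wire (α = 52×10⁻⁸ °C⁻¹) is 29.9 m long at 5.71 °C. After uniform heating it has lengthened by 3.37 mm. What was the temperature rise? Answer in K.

ΔT = 217 K

ΔL = αL₀ΔT ⇒ ΔT = ΔL / (αL₀)
ΔT = 3.37×10⁻³ m / (52×10⁻⁸ × 29.9 m) = 216.75 K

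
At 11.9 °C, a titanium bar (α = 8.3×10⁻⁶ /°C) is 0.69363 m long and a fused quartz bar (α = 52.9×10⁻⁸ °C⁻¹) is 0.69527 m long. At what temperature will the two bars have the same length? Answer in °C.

T = 316.2 °C

Equal length when α₁L₁ΔT − α₂L₂ΔT = L₂ − L₁ = 1.64×10⁻³ m
α₁L₁ = 5.757129×10⁻⁶, α₂L₂ = 3.6779783×10⁻⁷ → Δ(αL) = 5.38933117×10⁻⁶ m/K
ΔT = 1.64×10⁻³ / 5.38933117×10⁻⁶ = 304.305 K, so T = 11.9 + 304.305 = 316.205 °C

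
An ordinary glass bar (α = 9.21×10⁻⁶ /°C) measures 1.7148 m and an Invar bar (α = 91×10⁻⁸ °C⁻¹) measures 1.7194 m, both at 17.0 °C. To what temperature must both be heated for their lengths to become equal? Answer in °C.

Equal length when α₁L₁ΔT − α₂L₂ΔT = L₂ − L₁ = 4.60×10⁻³ m
α₁L₁ = 1.5793308×10⁻⁵, α₂L₂ = 1.564654×10⁻⁶ → Δ(αL) = 1.4228654×10⁻⁵ m/K
ΔT = 4.60×10⁻³ / 1.4228654×10⁻⁵ = 323.291 K, so T = 17.0 + 323.291 = 340.291 °C

T = 340.3 °C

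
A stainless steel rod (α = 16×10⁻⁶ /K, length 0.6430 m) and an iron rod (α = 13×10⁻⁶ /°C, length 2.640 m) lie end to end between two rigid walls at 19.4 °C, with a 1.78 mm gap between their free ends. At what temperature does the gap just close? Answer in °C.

T = 59.3 °C

Gap closes when ΔL₁ + ΔL₂ = 1.78 mm = 1.78×10⁻³ m
(α₁L₁ + α₂L₂)ΔT = g
α₁L₁ + α₂L₂ = 16×10⁻⁶×0.6430 + 13×10⁻⁶×2.640 = 4.4608×10⁻⁵ m/K
ΔT = 1.78×10⁻³ / 4.4608×10⁻⁵ = 39.903 K
T = 19.4 + 39.903 = 59.303 °C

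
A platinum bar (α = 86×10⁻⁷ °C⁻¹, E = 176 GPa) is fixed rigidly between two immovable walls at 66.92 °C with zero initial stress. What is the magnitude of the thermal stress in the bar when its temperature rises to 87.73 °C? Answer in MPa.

Fully constrained: the free strain ε = αΔT is blocked, so σ = Eε = EαΔT.
|ΔT| = 20.81 K
σ = 176×10⁹ × 86×10⁻⁷ × 20.81 = 3.15×10⁷ Pa

σ = 31.5 MPa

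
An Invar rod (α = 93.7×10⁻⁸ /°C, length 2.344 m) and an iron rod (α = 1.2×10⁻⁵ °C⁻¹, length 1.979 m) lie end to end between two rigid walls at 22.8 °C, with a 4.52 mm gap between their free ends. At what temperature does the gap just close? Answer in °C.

Gap closes when ΔL₁ + ΔL₂ = 4.52 mm = 4.52×10⁻³ m
(α₁L₁ + α₂L₂)ΔT = g
α₁L₁ + α₂L₂ = 93.7×10⁻⁸×2.344 + 1.2×10⁻⁵×1.979 = 2.5944328×10⁻⁵ m/K
ΔT = 4.52×10⁻³ / 2.5944328×10⁻⁵ = 174.22 K
T = 22.8 + 174.22 = 197.02 °C

T = 197 °C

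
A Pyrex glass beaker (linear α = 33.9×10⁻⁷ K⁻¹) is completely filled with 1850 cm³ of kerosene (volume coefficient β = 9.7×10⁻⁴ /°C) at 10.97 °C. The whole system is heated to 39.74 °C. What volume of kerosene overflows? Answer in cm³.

The beaker also expands: β_container ≈ 3α = 1.017×10⁻⁵ /K
Net overflow = V₀(β_liq − 3α_cont)ΔT
β − 3α = 9.70×10⁻⁴ − 1.017×10⁻⁵ = 9.5983×10⁻⁴ /K; ΔT = 28.77 K
ΔV = 1850 × 9.5983×10⁻⁴ × 28.77 = 51.1 cm³

51.1 cm³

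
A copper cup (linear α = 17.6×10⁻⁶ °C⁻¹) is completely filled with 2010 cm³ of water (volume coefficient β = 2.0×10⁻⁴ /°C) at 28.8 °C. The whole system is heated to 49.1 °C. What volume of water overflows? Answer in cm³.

6.01 cm³

The cup also expands: β_container ≈ 3α = 5.28×10⁻⁵ /K
Net overflow = V₀(β_liq − 3α_cont)ΔT
β − 3α = 2.00×10⁻⁴ − 5.28×10⁻⁵ = 1.472×10⁻⁴ /K; ΔT = 20.3 K
ΔV = 2010 × 1.472×10⁻⁴ × 20.3 = 6.01 cm³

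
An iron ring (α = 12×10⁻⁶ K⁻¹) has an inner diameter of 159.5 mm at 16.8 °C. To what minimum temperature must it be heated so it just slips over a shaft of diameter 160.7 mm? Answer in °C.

Required Δd = 160.7 − 159.5 = 1.2 mm
Δd = αd₀ΔT ⇒ ΔT = Δd/(αd₀) = 1.2 / (12×10⁻⁶ × 159.5) = 626.96 K
T_min = 16.8 + 626.96 = 643.76 °C

T = 644 °C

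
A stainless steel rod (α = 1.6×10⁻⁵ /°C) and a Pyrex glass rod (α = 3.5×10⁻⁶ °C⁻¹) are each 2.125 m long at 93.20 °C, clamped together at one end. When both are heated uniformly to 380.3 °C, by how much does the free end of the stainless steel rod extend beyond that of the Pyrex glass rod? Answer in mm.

7.63 mm

ΔT = 287.10 K
stainless steel: ΔL = 1.6×10⁻⁵ × 2.125 m × 287.10 = 9.7614×10⁻³ m = 9.7614 mm
Pyrex glass: ΔL = 3.5×10⁻⁶ × 2.125 m × 287.10 = 2.1353×10⁻³ m = 2.1353 mm
difference = 9.7614 − 2.1353 = 7.6261 mm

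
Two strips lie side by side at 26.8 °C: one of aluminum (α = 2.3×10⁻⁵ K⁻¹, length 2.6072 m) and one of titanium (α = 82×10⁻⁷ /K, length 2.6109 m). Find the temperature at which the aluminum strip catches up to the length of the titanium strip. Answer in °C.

T = 122.8 °C

L₁(1 + α₁ΔT) = L₂(1 + α₂ΔT) ⇒ ΔT = (L₂ − L₁)/(α₁L₁ − α₂L₂)
L₂ − L₁ = 2.6109 − 2.6072 = 3.70×10⁻³ m
α₁L₁ − α₂L₂ = 2.3×10⁻⁵×2.6072 − 82×10⁻⁷×2.6109 = 3.855622×10⁻⁵ m/K
ΔT = 3.70×10⁻³ / 3.855622×10⁻⁵ = 95.964 K
T = 26.8 + 95.964 = 122.764 °C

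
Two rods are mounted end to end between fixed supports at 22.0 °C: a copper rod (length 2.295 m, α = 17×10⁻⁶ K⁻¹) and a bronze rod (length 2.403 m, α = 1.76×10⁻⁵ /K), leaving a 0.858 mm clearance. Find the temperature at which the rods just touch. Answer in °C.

T = 32.6 °C

α₁L₁ = 3.9015×10⁻⁵ m/K, α₂L₂ = 4.22928×10⁻⁵ m/K → total 8.13078×10⁻⁵ m/K
ΔT = g/(α₁L₁+α₂L₂) = 8.58×10⁻⁴ / 8.13078×10⁻⁵ = 10.552 K
T = 22.0 + 10.552 = 32.552 °C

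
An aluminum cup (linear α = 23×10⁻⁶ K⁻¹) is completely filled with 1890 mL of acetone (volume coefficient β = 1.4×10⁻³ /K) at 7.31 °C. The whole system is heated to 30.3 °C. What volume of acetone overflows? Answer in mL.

57.8 mL

The cup also expands: β_container ≈ 3α = 6.9×10⁻⁵ /K
Net overflow = V₀(β_liq − 3α_cont)ΔT
β − 3α = 1.40×10⁻³ − 6.9×10⁻⁵ = 1.331×10⁻³ /K; ΔT = 22.99 K
ΔV = 1890 × 1.331×10⁻³ × 22.99 = 57.8 mL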